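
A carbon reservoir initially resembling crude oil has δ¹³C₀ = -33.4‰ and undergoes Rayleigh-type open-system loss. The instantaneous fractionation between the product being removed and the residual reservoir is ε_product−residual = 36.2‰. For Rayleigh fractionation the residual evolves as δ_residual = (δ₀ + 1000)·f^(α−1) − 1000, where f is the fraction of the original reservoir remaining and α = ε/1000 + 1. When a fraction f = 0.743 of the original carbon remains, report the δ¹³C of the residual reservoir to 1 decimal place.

-43.7‰

Rayleigh residual: δ_res = (δ₀ + 1000)·f^(α−1) − 1000
α = ε/1000 + 1 = 1.03620, so α − 1 = 0.03620
f^(α−1) = 0.743^(0.03620) = 0.989304
δ_res = (-33.4 + 1000) × 0.989304 − 1000 = 956.261 − 1000 = -43.74‰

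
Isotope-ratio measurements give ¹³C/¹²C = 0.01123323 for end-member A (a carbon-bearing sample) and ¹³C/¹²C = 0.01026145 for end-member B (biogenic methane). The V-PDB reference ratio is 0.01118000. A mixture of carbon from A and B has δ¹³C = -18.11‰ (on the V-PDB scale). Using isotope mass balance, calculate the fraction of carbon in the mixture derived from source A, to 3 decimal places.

δ_A = (0.01123323/0.01118000 − 1)×1000 = (1.004761 − 1)×1000 = 4.761‰
δ_B = (0.01026145/0.01118000 − 1)×1000 = (0.917840 − 1)×1000 = -82.160‰
f_A = (δ_mix − δ_B)/(δ_A − δ_B) = (-18.11 − (-82.160))/(4.761 − (-82.160))
f_A = 64.050 / 86.921 = 0.7369

0.737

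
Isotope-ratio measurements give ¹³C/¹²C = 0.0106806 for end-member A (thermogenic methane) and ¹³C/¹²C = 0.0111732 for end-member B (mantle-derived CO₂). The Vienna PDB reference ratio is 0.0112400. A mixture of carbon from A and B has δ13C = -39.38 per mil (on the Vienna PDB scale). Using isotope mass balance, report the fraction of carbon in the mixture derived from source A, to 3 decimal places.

δ_A = (0.0106806/0.0112400 − 1)×1000 = (0.950231 − 1)×1000 = -49.769 per mil
δ_B = (0.0111732/0.0112400 − 1)×1000 = (0.994057 − 1)×1000 = -5.943 per mil
f_A = (δ_mix − δ_B)/(δ_A − δ_B) = (-39.38 − (-5.943))/(-49.769 − (-5.943))
f_A = -33.437 / -43.826 = 0.7630

0.763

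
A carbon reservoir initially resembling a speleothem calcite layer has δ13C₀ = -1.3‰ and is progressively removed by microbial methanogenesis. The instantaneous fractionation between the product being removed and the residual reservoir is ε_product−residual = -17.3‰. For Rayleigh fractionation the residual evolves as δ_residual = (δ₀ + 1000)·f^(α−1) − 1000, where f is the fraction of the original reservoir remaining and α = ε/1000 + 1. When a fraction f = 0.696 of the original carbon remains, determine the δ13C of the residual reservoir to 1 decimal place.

Rayleigh residual: δ_res = (δ₀ + 1000)·f^(α−1) − 1000
α = ε/1000 + 1 = 0.98270, so α − 1 = -0.01730
f^(α−1) = 0.696^(-0.01730) = 1.006289
δ_res = (-1.3 + 1000) × 1.006289 − 1000 = 1004.981 − 1000 = 4.98‰

5.0‰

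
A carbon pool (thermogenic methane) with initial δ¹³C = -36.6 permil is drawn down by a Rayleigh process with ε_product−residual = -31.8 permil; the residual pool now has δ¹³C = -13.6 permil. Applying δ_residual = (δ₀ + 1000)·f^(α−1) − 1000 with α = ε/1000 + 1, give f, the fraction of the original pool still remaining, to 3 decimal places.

α − 1 = ε/1000 = -0.0318
(δ_res + 1000)/(δ₀ + 1000) = (-13.6 + 1000)/(-36.6 + 1000) = 986.4/963.4 = 1.023874
f = 1.023874^(1/-0.0318) = exp(ln(1.023874)/-0.0318) = exp(0.02359/-0.0318)
f = exp(-0.7419) = 0.4762

0.476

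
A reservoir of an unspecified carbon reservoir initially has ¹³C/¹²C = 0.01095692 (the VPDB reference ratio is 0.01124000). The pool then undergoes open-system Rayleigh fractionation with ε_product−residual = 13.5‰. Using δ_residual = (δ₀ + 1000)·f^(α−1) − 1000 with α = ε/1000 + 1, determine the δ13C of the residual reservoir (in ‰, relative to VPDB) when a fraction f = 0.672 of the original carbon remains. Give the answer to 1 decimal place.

δ₀ = (0.01095692/0.01124000 − 1)×1000 = (0.974815 − 1)×1000 = -25.185‰
α − 1 = ε/1000 = 0.0135
f^(α−1) = 0.672^(0.0135) = 0.994648
δ_res = (-25.185 + 1000) × 0.994648 − 1000 = 969.598 − 1000 = -30.40‰

-30.4‰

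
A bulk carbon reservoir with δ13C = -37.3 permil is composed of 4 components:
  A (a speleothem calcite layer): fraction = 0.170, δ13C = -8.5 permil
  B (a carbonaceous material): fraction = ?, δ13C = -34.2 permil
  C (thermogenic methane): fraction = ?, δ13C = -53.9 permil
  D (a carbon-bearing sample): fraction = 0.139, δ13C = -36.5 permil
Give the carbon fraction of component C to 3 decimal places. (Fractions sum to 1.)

0.363

Let f_C and f_B be the unknown fractions; fractions sum to 1 so f_C + f_B = 0.691.
Mass balance: Σ fᵢ·δᵢ = δ_bulk ⇒ f_C·(-53.9) + f_B·(-34.2) = -37.3 − (-6.519) = -30.781
Substitute f_B = 0.691 − f_C:
f_C·(-53.9 − -34.2) = -30.781 − 0.691×(-34.2) = -7.149
f_C = -7.149 / -19.7 = 0.3629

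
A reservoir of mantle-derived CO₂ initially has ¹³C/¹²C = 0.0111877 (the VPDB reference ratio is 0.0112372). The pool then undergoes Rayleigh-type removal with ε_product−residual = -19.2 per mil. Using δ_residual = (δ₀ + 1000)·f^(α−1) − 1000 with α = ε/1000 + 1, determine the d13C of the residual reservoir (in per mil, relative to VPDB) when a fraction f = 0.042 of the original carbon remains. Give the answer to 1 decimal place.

58.1 per mil

δ₀ = (0.0111877/0.0112372 − 1)×1000 = (0.995595 − 1)×1000 = -4.405 per mil
α − 1 = ε/1000 = -0.0192
f^(α−1) = 0.042^(-0.0192) = 1.062756
δ_res = (-4.405 + 1000) × 1.062756 − 1000 = 1058.075 − 1000 = 58.07 per mil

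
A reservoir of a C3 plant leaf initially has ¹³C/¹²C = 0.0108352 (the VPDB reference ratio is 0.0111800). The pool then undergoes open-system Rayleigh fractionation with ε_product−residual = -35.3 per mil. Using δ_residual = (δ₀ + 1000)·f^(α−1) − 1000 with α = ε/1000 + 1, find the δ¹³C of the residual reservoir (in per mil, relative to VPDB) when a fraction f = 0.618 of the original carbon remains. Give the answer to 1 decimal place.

δ₀ = (0.0108352/0.0111800 − 1)×1000 = (0.969159 − 1)×1000 = -30.841 per mil
α − 1 = ε/1000 = -0.0353
f^(α−1) = 0.618^(-0.0353) = 1.017134
δ_res = (-30.841 + 1000) × 1.017134 − 1000 = 985.765 − 1000 = -14.24 per mil

-14.2 per mil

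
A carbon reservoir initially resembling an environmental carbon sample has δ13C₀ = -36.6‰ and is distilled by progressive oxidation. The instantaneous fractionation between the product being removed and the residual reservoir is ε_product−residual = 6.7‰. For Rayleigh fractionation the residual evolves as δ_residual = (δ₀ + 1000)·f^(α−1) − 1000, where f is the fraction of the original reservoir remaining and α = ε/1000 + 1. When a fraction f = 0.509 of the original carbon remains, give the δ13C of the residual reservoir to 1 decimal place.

-40.9‰

Rayleigh residual: δ_res = (δ₀ + 1000)·f^(α−1) − 1000
α = ε/1000 + 1 = 1.00670, so α − 1 = 0.00670
f^(α−1) = 0.509^(0.00670) = 0.995486
δ_res = (-36.6 + 1000) × 0.995486 − 1000 = 959.051 − 1000 = -40.95‰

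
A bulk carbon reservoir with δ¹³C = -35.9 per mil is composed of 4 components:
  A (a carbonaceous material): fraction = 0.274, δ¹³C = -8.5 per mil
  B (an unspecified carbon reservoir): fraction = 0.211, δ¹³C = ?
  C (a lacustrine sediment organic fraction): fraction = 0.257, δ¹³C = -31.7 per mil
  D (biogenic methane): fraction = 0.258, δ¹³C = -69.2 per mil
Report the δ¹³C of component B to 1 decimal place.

-35.9 per mil

Isotope mass balance: δ_bulk = Σ fᵢ·δᵢ.
-35.9 = 0.274×(-8.5) + 0.211×δ_B + 0.257×(-31.7) + 0.258×(-69.2)
0.211·δ_B = -35.9 − (-28.329) = -7.570
δ_B = -7.570 / 0.211 = -35.88 per mil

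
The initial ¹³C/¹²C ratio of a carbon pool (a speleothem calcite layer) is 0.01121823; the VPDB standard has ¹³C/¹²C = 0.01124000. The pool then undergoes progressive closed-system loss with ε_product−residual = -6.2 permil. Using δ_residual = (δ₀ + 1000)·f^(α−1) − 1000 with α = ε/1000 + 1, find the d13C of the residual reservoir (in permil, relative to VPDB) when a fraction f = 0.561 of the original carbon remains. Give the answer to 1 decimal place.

1.6 permil

δ₀ = (0.01121823/0.01124000 − 1)×1000 = (0.998063 − 1)×1000 = -1.937 permil
α − 1 = ε/1000 = -0.0062
f^(α−1) = 0.561^(-0.0062) = 1.003590
δ_res = (-1.937 + 1000) × 1.003590 − 1000 = 1001.646 − 1000 = 1.65 permil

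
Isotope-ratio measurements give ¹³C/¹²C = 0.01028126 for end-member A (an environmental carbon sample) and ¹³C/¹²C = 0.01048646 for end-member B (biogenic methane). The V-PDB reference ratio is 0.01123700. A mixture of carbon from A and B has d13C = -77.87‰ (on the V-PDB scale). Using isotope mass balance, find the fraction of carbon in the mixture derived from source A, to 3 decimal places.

δ_A = (0.01028126/0.01123700 − 1)×1000 = (0.914947 − 1)×1000 = -85.053‰
δ_B = (0.01048646/0.01123700 − 1)×1000 = (0.933208 − 1)×1000 = -66.792‰
f_A = (δ_mix − δ_B)/(δ_A − δ_B) = (-77.87 − (-66.792))/(-85.053 − (-66.792))
f_A = -11.078 / -18.261 = 0.6067

0.607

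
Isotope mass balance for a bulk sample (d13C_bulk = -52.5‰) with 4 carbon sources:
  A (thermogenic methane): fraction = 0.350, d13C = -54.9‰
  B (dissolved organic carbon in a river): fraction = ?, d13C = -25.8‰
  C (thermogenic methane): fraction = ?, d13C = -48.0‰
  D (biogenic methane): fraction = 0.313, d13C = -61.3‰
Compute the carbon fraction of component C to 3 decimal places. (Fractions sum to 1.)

Let f_C and f_B be the unknown fractions; fractions sum to 1 so f_C + f_B = 0.337.
Mass balance: Σ fᵢ·δᵢ = δ_bulk ⇒ f_C·(-48.0) + f_B·(-25.8) = -52.5 − (-38.402) = -14.098
Substitute f_B = 0.337 − f_C:
f_C·(-48.0 − -25.8) = -14.098 − 0.337×(-25.8) = -5.404
f_C = -5.404 / -22.2 = 0.2434

0.243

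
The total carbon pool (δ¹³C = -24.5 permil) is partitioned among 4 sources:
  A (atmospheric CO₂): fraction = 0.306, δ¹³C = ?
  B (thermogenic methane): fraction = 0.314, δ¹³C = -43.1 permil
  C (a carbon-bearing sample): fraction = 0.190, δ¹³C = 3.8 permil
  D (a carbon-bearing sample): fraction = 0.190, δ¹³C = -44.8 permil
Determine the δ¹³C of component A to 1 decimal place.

-10.4 permil

Isotope mass balance: δ_bulk = Σ fᵢ·δᵢ.
-24.5 = 0.306×δ_A + 0.314×(-43.1) + 0.190×(3.8) + 0.190×(-44.8)
0.306·δ_A = -24.5 − (-21.323) = -3.177
δ_A = -3.177 / 0.306 = -10.38 permil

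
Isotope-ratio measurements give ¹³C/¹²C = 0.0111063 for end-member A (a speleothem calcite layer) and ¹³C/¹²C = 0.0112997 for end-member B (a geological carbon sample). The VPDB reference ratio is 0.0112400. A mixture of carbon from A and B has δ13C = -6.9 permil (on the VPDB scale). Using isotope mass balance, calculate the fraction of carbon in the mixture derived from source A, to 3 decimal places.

0.710

δ_A = (0.0111063/0.0112400 − 1)×1000 = (0.988105 − 1)×1000 = -11.895 permil
δ_B = (0.0112997/0.0112400 − 1)×1000 = (1.005311 − 1)×1000 = 5.311 permil
f_A = (δ_mix − δ_B)/(δ_A − δ_B) = (-6.9 − (5.311))/(-11.895 − (5.311))
f_A = -12.211 / -17.206 = 0.7097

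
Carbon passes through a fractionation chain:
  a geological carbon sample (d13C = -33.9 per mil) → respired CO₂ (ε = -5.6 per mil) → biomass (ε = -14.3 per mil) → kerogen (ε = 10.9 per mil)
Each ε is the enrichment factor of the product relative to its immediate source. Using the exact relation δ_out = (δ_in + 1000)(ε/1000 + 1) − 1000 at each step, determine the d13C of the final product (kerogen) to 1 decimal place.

-42.7 per mil

step 1: δ = (-33.90 + 1000)·(-5.6/1000 + 1) − 1000 = -39.31 per mil
step 2: δ = (-39.31 + 1000)·(-14.3/1000 + 1) − 1000 = -53.05 per mil
step 3: δ = (-53.05 + 1000)·(10.9/1000 + 1) − 1000 = -42.73 per mil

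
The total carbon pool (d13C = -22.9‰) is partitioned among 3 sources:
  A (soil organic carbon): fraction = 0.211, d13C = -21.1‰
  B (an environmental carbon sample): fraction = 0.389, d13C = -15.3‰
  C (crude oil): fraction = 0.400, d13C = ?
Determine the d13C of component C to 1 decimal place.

-31.2‰

Isotope mass balance: δ_bulk = Σ fᵢ·δᵢ.
-22.9 = 0.211×(-21.1) + 0.389×(-15.3) + 0.400×δ_C
0.400·δ_C = -22.9 − (-10.404) = -12.496
δ_C = -12.496 / 0.400 = -31.24‰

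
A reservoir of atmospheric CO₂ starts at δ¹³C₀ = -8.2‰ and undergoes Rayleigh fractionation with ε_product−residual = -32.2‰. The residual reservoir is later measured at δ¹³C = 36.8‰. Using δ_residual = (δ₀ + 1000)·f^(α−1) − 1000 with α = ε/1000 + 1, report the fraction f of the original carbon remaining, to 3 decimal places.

0.252

α − 1 = ε/1000 = -0.0322
(δ_res + 1000)/(δ₀ + 1000) = (36.8 + 1000)/(-8.2 + 1000) = 1036.8/991.8 = 1.045372
f = 1.045372^(1/-0.0322) = exp(ln(1.045372)/-0.0322) = exp(0.04437/-0.0322)
f = exp(-1.3780) = 0.2521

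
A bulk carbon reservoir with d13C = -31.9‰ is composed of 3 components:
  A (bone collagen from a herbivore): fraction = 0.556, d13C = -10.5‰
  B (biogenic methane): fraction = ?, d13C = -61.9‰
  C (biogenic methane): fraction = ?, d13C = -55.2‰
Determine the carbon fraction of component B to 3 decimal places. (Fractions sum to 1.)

Let f_B and f_C be the unknown fractions; fractions sum to 1 so f_B + f_C = 0.444.
Mass balance: Σ fᵢ·δᵢ = δ_bulk ⇒ f_B·(-61.9) + f_C·(-55.2) = -31.9 − (-5.838) = -26.062
Substitute f_C = 0.444 − f_B:
f_B·(-61.9 − -55.2) = -26.062 − 0.444×(-55.2) = -1.553
f_B = -1.553 / -6.7 = 0.2318

0.232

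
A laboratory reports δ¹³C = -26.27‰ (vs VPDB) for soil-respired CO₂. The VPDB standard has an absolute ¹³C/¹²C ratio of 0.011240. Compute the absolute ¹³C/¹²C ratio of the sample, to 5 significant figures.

0.010945

R_sample = R_standard × (δ¹³C/1000 + 1)
R_sample = 0.011240 × (-26.27/1000 + 1) = 0.011240 × 0.973730
R_sample = 0.0109447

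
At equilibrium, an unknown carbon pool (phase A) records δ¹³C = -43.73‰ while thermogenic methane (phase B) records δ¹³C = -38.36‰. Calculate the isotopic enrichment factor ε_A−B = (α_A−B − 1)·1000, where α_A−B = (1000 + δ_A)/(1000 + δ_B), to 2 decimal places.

-5.58‰

α_A−B = (1000 + -43.73) / (1000 + -38.36) = 956.27 / 961.64 = 0.994416
ε_A−B = (0.994416 − 1) × 1000 = -5.584‰
(The approximation ε ≈ δ_A − δ_B would give -5.37‰.)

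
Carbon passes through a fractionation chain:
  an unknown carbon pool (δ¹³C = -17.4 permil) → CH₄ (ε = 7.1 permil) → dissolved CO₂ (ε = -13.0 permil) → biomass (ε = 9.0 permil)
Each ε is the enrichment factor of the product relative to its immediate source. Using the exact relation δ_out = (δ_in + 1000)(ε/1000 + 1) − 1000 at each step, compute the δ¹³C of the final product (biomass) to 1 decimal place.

step 1: δ = (-17.40 + 1000)·(7.1/1000 + 1) − 1000 = -10.42 permil
step 2: δ = (-10.42 + 1000)·(-13.0/1000 + 1) − 1000 = -23.29 permil
step 3: δ = (-23.29 + 1000)·(9.0/1000 + 1) − 1000 = -14.50 permil

-14.5 permil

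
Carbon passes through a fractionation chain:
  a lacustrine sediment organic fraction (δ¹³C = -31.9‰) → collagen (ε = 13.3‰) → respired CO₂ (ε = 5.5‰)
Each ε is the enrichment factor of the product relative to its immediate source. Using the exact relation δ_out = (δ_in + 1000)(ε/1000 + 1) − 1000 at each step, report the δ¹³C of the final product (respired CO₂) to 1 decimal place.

-13.6‰

step 1: δ = (-31.90 + 1000)·(13.3/1000 + 1) − 1000 = -19.02‰
step 2: δ = (-19.02 + 1000)·(5.5/1000 + 1) − 1000 = -13.63‰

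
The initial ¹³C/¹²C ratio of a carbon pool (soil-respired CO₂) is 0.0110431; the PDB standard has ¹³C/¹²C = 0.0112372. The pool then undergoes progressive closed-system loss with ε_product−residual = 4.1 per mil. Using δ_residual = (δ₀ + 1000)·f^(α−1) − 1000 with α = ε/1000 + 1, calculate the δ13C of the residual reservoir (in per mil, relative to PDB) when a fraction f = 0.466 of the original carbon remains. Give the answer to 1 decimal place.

-20.3 per mil

δ₀ = (0.0110431/0.0112372 − 1)×1000 = (0.982727 − 1)×1000 = -17.273 per mil
α − 1 = ε/1000 = 0.0041
f^(α−1) = 0.466^(0.0041) = 0.996874
δ_res = (-17.273 + 1000) × 0.996874 − 1000 = 979.655 − 1000 = -20.34 per mil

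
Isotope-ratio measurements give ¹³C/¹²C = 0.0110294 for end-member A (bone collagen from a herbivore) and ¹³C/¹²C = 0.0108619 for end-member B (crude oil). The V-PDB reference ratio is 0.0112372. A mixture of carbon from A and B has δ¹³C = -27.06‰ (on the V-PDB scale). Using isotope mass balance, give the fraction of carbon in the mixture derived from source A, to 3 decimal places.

0.425

δ_A = (0.0110294/0.0112372 − 1)×1000 = (0.981508 − 1)×1000 = -18.492‰
δ_B = (0.0108619/0.0112372 − 1)×1000 = (0.966602 − 1)×1000 = -33.398‰
f_A = (δ_mix − δ_B)/(δ_A − δ_B) = (-27.06 − (-33.398))/(-18.492 − (-33.398))
f_A = 6.338 / 14.906 = 0.4252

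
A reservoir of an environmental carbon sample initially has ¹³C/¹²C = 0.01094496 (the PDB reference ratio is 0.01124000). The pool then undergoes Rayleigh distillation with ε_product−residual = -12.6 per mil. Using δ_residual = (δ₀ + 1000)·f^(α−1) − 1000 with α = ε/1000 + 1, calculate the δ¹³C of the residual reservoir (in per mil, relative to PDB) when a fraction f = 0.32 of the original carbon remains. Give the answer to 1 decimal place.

-12.2 per mil

δ₀ = (0.01094496/0.01124000 − 1)×1000 = (0.973751 − 1)×1000 = -26.249 per mil
α − 1 = ε/1000 = -0.0126
f^(α−1) = 0.32^(-0.0126) = 1.014460
δ_res = (-26.249 + 1000) × 1.014460 − 1000 = 987.832 − 1000 = -12.17 per mil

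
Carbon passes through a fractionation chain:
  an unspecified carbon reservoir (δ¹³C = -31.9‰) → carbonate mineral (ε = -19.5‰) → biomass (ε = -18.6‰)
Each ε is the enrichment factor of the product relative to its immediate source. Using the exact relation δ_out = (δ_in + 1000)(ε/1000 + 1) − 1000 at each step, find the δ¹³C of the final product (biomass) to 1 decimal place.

step 1: δ = (-31.90 + 1000)·(-19.5/1000 + 1) − 1000 = -50.78‰
step 2: δ = (-50.78 + 1000)·(-18.6/1000 + 1) − 1000 = -68.43‰

-68.4‰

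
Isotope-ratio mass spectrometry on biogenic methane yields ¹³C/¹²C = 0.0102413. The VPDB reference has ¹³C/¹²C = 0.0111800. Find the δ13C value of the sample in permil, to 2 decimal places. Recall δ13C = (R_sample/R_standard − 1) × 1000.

δ13C = (R_sample / R_standard − 1) × 1000
R_sample / R_standard = 0.0102413 / 0.0111800 = 0.916038
δ13C = (0.916038 − 1) × 1000 = -83.962 permil

-83.96 permil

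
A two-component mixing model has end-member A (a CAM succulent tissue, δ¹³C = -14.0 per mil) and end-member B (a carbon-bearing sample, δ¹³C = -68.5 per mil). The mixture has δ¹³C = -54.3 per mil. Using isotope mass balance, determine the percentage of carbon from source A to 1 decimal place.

26.1%

δ_mix = f_A·δ_A + (1 − f_A)·δ_B  ⇒  f_A = (δ_mix − δ_B)/(δ_A − δ_B)
f_A = (-54.3 − (-68.5)) / (-14.0 − (-68.5))
f_A = 14.2 / 54.5 = 0.2606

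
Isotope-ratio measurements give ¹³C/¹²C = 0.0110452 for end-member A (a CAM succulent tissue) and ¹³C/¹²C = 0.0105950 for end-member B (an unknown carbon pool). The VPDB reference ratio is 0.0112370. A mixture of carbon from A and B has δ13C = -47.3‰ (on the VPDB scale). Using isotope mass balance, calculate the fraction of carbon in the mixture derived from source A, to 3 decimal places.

δ_A = (0.0110452/0.0112370 − 1)×1000 = (0.982931 − 1)×1000 = -17.069‰
δ_B = (0.0105950/0.0112370 − 1)×1000 = (0.942867 − 1)×1000 = -57.133‰
f_A = (δ_mix − δ_B)/(δ_A − δ_B) = (-47.3 − (-57.133))/(-17.069 − (-57.133))
f_A = 9.833 / 40.064 = 0.2454

0.245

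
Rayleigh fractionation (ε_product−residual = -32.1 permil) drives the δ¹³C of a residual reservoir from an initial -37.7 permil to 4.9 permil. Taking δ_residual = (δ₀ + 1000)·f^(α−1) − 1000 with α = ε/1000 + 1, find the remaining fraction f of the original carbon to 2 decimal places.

α − 1 = ε/1000 = -0.0321
(δ_res + 1000)/(δ₀ + 1000) = (4.9 + 1000)/(-37.7 + 1000) = 1004.9/962.3 = 1.044269
f = 1.044269^(1/-0.0321) = exp(ln(1.044269)/-0.0321) = exp(0.04332/-0.0321)
f = exp(-1.3494) = 0.2594

0.26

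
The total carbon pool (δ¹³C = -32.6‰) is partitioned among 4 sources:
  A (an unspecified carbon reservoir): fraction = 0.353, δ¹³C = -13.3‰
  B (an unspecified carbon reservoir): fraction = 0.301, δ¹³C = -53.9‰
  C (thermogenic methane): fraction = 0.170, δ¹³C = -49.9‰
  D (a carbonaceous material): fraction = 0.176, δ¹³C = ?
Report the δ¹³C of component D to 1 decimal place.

-18.2‰

Isotope mass balance: δ_bulk = Σ fᵢ·δᵢ.
-32.6 = 0.353×(-13.3) + 0.301×(-53.9) + 0.170×(-49.9) + 0.176×δ_D
0.176·δ_D = -32.6 − (-29.402) = -3.198
δ_D = -3.198 / 0.176 = -18.17‰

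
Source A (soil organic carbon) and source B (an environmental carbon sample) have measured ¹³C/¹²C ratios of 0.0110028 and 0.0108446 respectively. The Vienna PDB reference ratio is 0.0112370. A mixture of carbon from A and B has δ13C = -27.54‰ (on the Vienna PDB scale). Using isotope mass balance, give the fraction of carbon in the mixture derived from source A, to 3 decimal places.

0.524

δ_A = (0.0110028/0.0112370 − 1)×1000 = (0.979158 − 1)×1000 = -20.842‰
δ_B = (0.0108446/0.0112370 − 1)×1000 = (0.965080 − 1)×1000 = -34.920‰
f_A = (δ_mix − δ_B)/(δ_A − δ_B) = (-27.54 − (-34.920))/(-20.842 − (-34.920))
f_A = 7.380 / 14.078 = 0.5242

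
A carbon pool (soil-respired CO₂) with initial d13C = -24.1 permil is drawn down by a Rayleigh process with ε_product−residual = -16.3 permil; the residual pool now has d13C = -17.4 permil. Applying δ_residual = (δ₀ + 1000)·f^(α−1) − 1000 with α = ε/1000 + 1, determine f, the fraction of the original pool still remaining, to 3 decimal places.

α − 1 = ε/1000 = -0.0163
(δ_res + 1000)/(δ₀ + 1000) = (-17.4 + 1000)/(-24.1 + 1000) = 982.6/975.9 = 1.006865
f = 1.006865^(1/-0.0163) = exp(ln(1.006865)/-0.0163) = exp(0.00684/-0.0163)
f = exp(-0.4198) = 0.6572

0.657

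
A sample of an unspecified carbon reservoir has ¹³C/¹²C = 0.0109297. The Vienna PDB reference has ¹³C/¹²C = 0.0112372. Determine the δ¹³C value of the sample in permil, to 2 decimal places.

δ¹³C = (R_sample / R_standard − 1) × 1000
R_sample / R_standard = 0.0109297 / 0.0112372 = 0.972636
δ¹³C = (0.972636 − 1) × 1000 = -27.364 permil

-27.36 permil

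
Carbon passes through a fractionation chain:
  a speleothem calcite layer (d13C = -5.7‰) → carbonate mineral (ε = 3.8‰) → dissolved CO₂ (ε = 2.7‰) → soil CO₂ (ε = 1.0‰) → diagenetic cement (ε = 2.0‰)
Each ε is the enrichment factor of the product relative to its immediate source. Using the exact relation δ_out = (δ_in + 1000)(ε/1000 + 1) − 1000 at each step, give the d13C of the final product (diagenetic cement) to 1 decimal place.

3.8‰

step 1: δ = (-5.70 + 1000)·(3.8/1000 + 1) − 1000 = -1.92‰
step 2: δ = (-1.92 + 1000)·(2.7/1000 + 1) − 1000 = 0.77‰
step 3: δ = (0.77 + 1000)·(1.0/1000 + 1) − 1000 = 1.77‰
step 4: δ = (1.77 + 1000)·(2.0/1000 + 1) − 1000 = 3.78‰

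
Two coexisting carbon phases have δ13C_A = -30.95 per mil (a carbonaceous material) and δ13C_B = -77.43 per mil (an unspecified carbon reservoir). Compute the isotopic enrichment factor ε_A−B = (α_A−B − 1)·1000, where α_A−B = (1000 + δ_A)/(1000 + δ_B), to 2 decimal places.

50.38 per mil

α_A−B = (1000 + -30.95) / (1000 + -77.43) = 969.05 / 922.57 = 1.050381
ε_A−B = (1.050381 − 1) × 1000 = 50.381 per mil
(The approximation ε ≈ δ_A − δ_B would give 46.48 per mil.)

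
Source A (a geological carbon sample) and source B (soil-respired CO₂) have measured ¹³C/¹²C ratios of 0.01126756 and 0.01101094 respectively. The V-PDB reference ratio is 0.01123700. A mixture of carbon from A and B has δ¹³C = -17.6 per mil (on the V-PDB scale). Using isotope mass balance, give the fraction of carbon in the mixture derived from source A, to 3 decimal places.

0.110

δ_A = (0.01126756/0.01123700 − 1)×1000 = (1.002720 − 1)×1000 = 2.720 per mil
δ_B = (0.01101094/0.01123700 − 1)×1000 = (0.979883 − 1)×1000 = -20.117 per mil
f_A = (δ_mix − δ_B)/(δ_A − δ_B) = (-17.6 − (-20.117))/(2.720 − (-20.117))
f_A = 2.517 / 22.837 = 0.1102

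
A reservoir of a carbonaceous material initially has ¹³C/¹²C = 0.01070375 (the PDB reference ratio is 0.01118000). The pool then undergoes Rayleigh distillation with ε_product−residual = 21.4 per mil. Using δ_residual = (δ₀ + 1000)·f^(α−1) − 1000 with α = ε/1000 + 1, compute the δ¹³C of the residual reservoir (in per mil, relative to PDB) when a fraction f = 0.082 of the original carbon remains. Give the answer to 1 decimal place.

δ₀ = (0.01070375/0.01118000 − 1)×1000 = (0.957402 − 1)×1000 = -42.598 per mil
α − 1 = ε/1000 = 0.0214
f^(α−1) = 0.082^(0.0214) = 0.947885
δ_res = (-42.598 + 1000) × 0.947885 − 1000 = 907.507 − 1000 = -92.49 per mil

-92.5 per mil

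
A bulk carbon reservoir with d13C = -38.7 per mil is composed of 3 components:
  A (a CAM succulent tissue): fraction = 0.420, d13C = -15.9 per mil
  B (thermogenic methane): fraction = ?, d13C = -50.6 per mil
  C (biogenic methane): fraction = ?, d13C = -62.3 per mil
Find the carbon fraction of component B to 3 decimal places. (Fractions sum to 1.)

Let f_B and f_C be the unknown fractions; fractions sum to 1 so f_B + f_C = 0.580.
Mass balance: Σ fᵢ·δᵢ = δ_bulk ⇒ f_B·(-50.6) + f_C·(-62.3) = -38.7 − (-6.678) = -32.022
Substitute f_C = 0.580 − f_B:
f_B·(-50.6 − -62.3) = -32.022 − 0.580×(-62.3) = 4.112
f_B = 4.112 / 11.7 = 0.3515

0.351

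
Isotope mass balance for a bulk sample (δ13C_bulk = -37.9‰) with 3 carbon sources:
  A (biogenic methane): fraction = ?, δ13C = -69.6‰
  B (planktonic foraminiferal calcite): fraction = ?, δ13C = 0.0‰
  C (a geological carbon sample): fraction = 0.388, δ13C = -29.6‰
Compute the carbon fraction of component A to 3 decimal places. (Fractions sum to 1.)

0.380

Let f_A and f_B be the unknown fractions; fractions sum to 1 so f_A + f_B = 0.612.
Mass balance: Σ fᵢ·δᵢ = δ_bulk ⇒ f_A·(-69.6) + f_B·(-0.0) = -37.9 − (-11.485) = -26.415
Substitute f_B = 0.612 − f_A:
f_A·(-69.6 − -0.0) = -26.415 − 0.612×(-0.0) = -26.415
f_A = -26.415 / -69.6 = 0.3795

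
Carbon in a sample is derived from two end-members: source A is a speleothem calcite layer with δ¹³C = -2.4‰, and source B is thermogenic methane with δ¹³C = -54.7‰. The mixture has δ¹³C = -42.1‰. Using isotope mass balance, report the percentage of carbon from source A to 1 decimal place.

24.1%

δ_mix = f_A·δ_A + (1 − f_A)·δ_B  ⇒  f_A = (δ_mix − δ_B)/(δ_A − δ_B)
f_A = (-42.1 − (-54.7)) / (-2.4 − (-54.7))
f_A = 12.6 / 52.3 = 0.2409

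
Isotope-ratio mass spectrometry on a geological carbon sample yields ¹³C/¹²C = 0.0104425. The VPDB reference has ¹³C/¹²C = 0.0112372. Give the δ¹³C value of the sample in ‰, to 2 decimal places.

δ¹³C = (R_sample / R_standard − 1) × 1000
R_sample / R_standard = 0.0104425 / 0.0112372 = 0.929280
δ¹³C = (0.929280 − 1) × 1000 = -70.720‰

-70.72‰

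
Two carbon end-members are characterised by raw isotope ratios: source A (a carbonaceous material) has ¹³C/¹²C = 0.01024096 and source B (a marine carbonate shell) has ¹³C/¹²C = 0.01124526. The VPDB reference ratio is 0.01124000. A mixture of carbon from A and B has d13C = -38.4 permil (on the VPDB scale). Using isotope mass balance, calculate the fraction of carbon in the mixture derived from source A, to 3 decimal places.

0.435

δ_A = (0.01024096/0.01124000 − 1)×1000 = (0.911117 − 1)×1000 = -88.883 permil
δ_B = (0.01124526/0.01124000 − 1)×1000 = (1.000468 − 1)×1000 = 0.468 permil
f_A = (δ_mix − δ_B)/(δ_A − δ_B) = (-38.4 − (0.468))/(-88.883 − (0.468))
f_A = -38.868 / -89.351 = 0.4350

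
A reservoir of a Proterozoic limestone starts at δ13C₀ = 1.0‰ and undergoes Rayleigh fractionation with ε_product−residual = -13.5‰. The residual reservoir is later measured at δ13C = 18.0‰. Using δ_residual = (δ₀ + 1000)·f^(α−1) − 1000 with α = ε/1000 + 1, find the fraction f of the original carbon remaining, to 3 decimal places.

0.287

α − 1 = ε/1000 = -0.0135
(δ_res + 1000)/(δ₀ + 1000) = (18.0 + 1000)/(1.0 + 1000) = 1018.0/1001.0 = 1.016983
f = 1.016983^(1/-0.0135) = exp(ln(1.016983)/-0.0135) = exp(0.01684/-0.0135)
f = exp(-1.2474) = 0.2872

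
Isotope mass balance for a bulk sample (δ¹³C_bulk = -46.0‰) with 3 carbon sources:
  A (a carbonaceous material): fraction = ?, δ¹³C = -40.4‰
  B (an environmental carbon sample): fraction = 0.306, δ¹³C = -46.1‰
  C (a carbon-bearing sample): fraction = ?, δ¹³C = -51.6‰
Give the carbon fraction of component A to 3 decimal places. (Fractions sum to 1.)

0.350

Let f_A and f_C be the unknown fractions; fractions sum to 1 so f_A + f_C = 0.694.
Mass balance: Σ fᵢ·δᵢ = δ_bulk ⇒ f_A·(-40.4) + f_C·(-51.6) = -46.0 − (-14.107) = -31.893
Substitute f_C = 0.694 − f_A:
f_A·(-40.4 − -51.6) = -31.893 − 0.694×(-51.6) = 3.917
f_A = 3.917 / 11.2 = 0.3497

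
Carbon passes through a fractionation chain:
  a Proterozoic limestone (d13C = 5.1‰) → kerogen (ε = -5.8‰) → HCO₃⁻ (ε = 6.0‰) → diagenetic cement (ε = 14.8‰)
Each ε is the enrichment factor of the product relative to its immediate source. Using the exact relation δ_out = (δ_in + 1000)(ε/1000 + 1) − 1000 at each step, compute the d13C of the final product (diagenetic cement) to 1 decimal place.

20.1‰

step 1: δ = (5.10 + 1000)·(-5.8/1000 + 1) − 1000 = -0.73‰
step 2: δ = (-0.73 + 1000)·(6.0/1000 + 1) − 1000 = 5.27‰
step 3: δ = (5.27 + 1000)·(14.8/1000 + 1) − 1000 = 20.14‰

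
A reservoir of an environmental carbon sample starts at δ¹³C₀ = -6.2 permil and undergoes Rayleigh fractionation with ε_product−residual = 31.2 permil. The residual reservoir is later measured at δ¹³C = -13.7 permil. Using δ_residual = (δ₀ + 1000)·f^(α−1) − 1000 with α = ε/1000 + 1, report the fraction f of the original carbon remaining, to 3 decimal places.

α − 1 = ε/1000 = 0.0312
(δ_res + 1000)/(δ₀ + 1000) = (-13.7 + 1000)/(-6.2 + 1000) = 986.3/993.8 = 0.992453
f = 0.992453^(1/0.0312) = exp(ln(0.992453)/0.0312) = exp(-0.00758/0.0312)
f = exp(-0.2428) = 0.7844

0.784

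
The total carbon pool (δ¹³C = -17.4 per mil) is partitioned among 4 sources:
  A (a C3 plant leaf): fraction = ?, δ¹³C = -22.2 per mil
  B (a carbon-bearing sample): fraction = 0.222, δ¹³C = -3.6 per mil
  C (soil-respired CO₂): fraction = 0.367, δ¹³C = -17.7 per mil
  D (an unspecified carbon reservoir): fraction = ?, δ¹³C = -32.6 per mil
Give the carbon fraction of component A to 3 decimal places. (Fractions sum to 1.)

Let f_A and f_D be the unknown fractions; fractions sum to 1 so f_A + f_D = 0.411.
Mass balance: Σ fᵢ·δᵢ = δ_bulk ⇒ f_A·(-22.2) + f_D·(-32.6) = -17.4 − (-7.295) = -10.105
Substitute f_D = 0.411 − f_A:
f_A·(-22.2 − -32.6) = -10.105 − 0.411×(-32.6) = 3.294
f_A = 3.294 / 10.4 = 0.3167

0.317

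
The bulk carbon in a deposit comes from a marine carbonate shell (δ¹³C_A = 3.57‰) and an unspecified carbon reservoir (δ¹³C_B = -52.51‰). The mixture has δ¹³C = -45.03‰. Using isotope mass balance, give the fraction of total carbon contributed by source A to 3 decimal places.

0.133

δ_mix = f_A·δ_A + (1 − f_A)·δ_B  ⇒  f_A = (δ_mix − δ_B)/(δ_A − δ_B)
f_A = (-45.03 − (-52.51)) / (3.57 − (-52.51))
f_A = 7.48 / 56.08 = 0.1334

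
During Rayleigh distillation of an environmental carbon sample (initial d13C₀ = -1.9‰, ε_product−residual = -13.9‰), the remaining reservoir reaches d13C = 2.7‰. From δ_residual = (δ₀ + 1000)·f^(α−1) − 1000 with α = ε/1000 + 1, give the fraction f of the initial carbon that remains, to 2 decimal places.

0.72

α − 1 = ε/1000 = -0.0139
(δ_res + 1000)/(δ₀ + 1000) = (2.7 + 1000)/(-1.9 + 1000) = 1002.7/998.1 = 1.004609
f = 1.004609^(1/-0.0139) = exp(ln(1.004609)/-0.0139) = exp(0.00460/-0.0139)
f = exp(-0.3308) = 0.7183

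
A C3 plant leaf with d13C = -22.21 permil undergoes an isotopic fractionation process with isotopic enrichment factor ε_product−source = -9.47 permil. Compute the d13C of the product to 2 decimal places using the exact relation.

-31.47 permil

Exactly, δ_product = (δ_source + 1000)·(ε/1000 + 1) − 1000.
δ_product = (-22.21 + 1000) × (-9.47/1000 + 1) − 1000
δ_product = -31.470 permil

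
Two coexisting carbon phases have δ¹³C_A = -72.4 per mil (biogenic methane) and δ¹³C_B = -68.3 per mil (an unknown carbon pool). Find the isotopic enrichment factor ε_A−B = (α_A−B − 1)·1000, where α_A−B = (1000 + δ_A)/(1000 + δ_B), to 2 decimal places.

-4.40 per mil

α_A−B = (1000 + -72.4) / (1000 + -68.3) = 927.6 / 931.7 = 0.995599
ε_A−B = (0.995599 − 1) × 1000 = -4.401 per mil
(The approximation ε ≈ δ_A − δ_B would give -4.1 per mil.)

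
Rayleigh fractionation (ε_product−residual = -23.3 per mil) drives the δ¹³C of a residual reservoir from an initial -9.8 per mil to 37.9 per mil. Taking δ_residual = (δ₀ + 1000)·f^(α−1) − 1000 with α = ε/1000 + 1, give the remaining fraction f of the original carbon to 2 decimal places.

α − 1 = ε/1000 = -0.0233
(δ_res + 1000)/(δ₀ + 1000) = (37.9 + 1000)/(-9.8 + 1000) = 1037.9/990.2 = 1.048172
f = 1.048172^(1/-0.0233) = exp(ln(1.048172)/-0.0233) = exp(0.04705/-0.0233)
f = exp(-2.0192) = 0.1328

0.13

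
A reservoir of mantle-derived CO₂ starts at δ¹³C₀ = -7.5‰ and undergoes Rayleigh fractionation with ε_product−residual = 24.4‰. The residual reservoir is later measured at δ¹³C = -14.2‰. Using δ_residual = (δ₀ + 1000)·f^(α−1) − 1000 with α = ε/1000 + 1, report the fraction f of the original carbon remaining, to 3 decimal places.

α − 1 = ε/1000 = 0.0244
(δ_res + 1000)/(δ₀ + 1000) = (-14.2 + 1000)/(-7.5 + 1000) = 985.8/992.5 = 0.993249
f = 0.993249^(1/0.0244) = exp(ln(0.993249)/0.0244) = exp(-0.00677/0.0244)
f = exp(-0.2776) = 0.7576

0.758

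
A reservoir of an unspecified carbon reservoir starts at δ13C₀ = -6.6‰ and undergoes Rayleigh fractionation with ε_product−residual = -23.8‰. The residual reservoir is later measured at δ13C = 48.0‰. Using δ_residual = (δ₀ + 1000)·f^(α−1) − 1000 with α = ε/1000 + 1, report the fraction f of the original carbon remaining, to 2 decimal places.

α − 1 = ε/1000 = -0.0238
(δ_res + 1000)/(δ₀ + 1000) = (48.0 + 1000)/(-6.6 + 1000) = 1048.0/993.4 = 1.054963
f = 1.054963^(1/-0.0238) = exp(ln(1.054963)/-0.0238) = exp(0.05351/-0.0238)
f = exp(-2.2481) = 0.1056

0.11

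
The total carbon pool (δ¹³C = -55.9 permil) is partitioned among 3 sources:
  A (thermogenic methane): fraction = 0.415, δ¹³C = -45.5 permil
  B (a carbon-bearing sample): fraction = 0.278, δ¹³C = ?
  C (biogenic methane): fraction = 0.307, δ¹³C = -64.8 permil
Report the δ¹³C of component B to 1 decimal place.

Isotope mass balance: δ_bulk = Σ fᵢ·δᵢ.
-55.9 = 0.415×(-45.5) + 0.278×δ_B + 0.307×(-64.8)
0.278·δ_B = -55.9 − (-38.776) = -17.124
δ_B = -17.124 / 0.278 = -61.60 permil

-61.6 permil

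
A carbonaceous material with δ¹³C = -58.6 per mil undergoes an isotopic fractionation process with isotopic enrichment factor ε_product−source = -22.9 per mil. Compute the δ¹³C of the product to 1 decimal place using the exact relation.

Exactly, δ_product = (δ_source + 1000)·(ε/1000 + 1) − 1000.
δ_product = (-58.6 + 1000) × (-22.9/1000 + 1) − 1000
δ_product = -80.16 per mil

-80.2 per mil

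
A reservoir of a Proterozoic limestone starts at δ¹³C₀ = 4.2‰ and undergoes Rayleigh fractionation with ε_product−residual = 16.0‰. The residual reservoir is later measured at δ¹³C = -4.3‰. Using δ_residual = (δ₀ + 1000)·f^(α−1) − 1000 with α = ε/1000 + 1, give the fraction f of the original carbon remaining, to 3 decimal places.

α − 1 = ε/1000 = 0.0160
(δ_res + 1000)/(δ₀ + 1000) = (-4.3 + 1000)/(4.2 + 1000) = 995.7/1004.2 = 0.991536
f = 0.991536^(1/0.0160) = exp(ln(0.991536)/0.0160) = exp(-0.00850/0.0160)
f = exp(-0.5313) = 0.5879

0.588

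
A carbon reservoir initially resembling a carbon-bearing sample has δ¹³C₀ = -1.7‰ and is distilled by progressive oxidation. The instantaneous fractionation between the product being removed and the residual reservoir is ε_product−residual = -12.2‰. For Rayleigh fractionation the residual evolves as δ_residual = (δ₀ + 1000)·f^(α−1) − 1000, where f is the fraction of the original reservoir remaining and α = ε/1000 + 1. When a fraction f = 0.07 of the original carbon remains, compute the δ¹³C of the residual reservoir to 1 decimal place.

31.2‰

Rayleigh residual: δ_res = (δ₀ + 1000)·f^(α−1) − 1000
α = ε/1000 + 1 = 0.98780, so α − 1 = -0.01220
f^(α−1) = 0.07^(-0.01220) = 1.032975
δ_res = (-1.7 + 1000) × 1.032975 − 1000 = 1031.219 − 1000 = 31.22‰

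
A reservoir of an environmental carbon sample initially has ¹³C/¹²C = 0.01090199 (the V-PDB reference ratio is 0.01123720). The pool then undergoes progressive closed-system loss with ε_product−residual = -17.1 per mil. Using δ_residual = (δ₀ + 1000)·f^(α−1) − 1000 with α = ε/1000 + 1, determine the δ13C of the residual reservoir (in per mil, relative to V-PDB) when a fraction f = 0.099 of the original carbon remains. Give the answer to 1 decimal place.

9.3 per mil

δ₀ = (0.01090199/0.01123720 − 1)×1000 = (0.970170 − 1)×1000 = -29.830 per mil
α − 1 = ε/1000 = -0.0171
f^(α−1) = 0.099^(-0.0171) = 1.040338
δ_res = (-29.830 + 1000) × 1.040338 − 1000 = 1009.305 − 1000 = 9.30 per mil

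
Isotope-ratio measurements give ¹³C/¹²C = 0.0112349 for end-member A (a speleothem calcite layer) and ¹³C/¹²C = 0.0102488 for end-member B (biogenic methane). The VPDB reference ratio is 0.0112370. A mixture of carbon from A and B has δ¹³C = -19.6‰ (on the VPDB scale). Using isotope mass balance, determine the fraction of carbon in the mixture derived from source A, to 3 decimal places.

δ_A = (0.0112349/0.0112370 − 1)×1000 = (0.999813 − 1)×1000 = -0.187‰
δ_B = (0.0102488/0.0112370 − 1)×1000 = (0.912058 − 1)×1000 = -87.942‰
f_A = (δ_mix − δ_B)/(δ_A − δ_B) = (-19.6 − (-87.942))/(-0.187 − (-87.942))
f_A = 68.342 / 87.755 = 0.7788

0.779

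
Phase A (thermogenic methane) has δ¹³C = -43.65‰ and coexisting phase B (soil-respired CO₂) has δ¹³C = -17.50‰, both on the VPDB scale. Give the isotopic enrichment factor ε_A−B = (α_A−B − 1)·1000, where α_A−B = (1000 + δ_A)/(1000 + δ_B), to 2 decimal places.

-26.62‰

α_A−B = (1000 + -43.65) / (1000 + -17.50) = 956.35 / 982.50 = 0.973384
ε_A−B = (0.973384 − 1) × 1000 = -26.616‰
(The approximation ε ≈ δ_A − δ_B would give -26.15‰.)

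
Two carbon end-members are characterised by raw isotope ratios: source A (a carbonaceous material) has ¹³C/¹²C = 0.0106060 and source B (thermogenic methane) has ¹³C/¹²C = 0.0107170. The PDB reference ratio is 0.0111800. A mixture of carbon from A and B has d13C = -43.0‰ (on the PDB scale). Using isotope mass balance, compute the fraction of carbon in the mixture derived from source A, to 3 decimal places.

δ_A = (0.0106060/0.0111800 − 1)×1000 = (0.948658 − 1)×1000 = -51.342‰
δ_B = (0.0107170/0.0111800 − 1)×1000 = (0.958587 − 1)×1000 = -41.413‰
f_A = (δ_mix − δ_B)/(δ_A − δ_B) = (-43.0 − (-41.413))/(-51.342 − (-41.413))
f_A = -1.587 / -9.928 = 0.1598

0.160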